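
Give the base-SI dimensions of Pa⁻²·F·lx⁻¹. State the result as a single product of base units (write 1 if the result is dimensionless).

kg⁻³·m²·s⁸·A²·cd⁻¹

Pa = kg·m⁻¹·s⁻².
So Pa⁻² = kg⁻²·m²·s⁴.
F = kg⁻¹·m⁻²·s⁴·A².
lx = m⁻²·cd.
So lx⁻¹ = m²·cd⁻¹.
Combining: Pa⁻²·F·lx⁻¹ = (kg⁻²·m²·s⁴) · (kg⁻¹·m⁻²·s⁴·A²) · (m²·cd⁻¹) = kg⁻³·m²·s⁸·A²·cd⁻¹.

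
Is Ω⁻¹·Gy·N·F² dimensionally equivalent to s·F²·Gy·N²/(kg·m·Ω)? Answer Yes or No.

No

Left side:
  Ω = V/A (resistance = voltage per current),
      = kg·m²·s⁻³·A⁻².
  So Ω⁻¹ = kg⁻¹·m⁻²·s³·A².
  Gy = J/kg (absorbed dose = energy per mass),
      = m²·s⁻².
  N = kg·m/s² = kg·m·s⁻² (force = mass × acceleration).
  F = C/V (capacitance = charge per voltage),
      = A·s/(kg·m²·s⁻³·A⁻¹) (substituting C and V),
      = kg⁻¹·m⁻²·s⁴·A².
  So F² = kg⁻²·m⁻⁴·s⁸·A⁴.
  Combining: Ω⁻¹·Gy·N·F² = (kg⁻¹·m⁻²·s³·A²) · (m²·s⁻²) · (kg·m·s⁻²) · (kg⁻²·m⁻⁴·s⁸·A⁴) = kg⁻²·m⁻³·s⁷·A⁶.
Right side:
  Ω = V/A (resistance = voltage per current),
      = kg·m²·s⁻³·A⁻².
  So Ω⁻¹ = kg⁻¹·m⁻²·s³·A².
  F = C/V (capacitance = charge per voltage),
      = A·s/(kg·m²·s⁻³·A⁻¹) (substituting C and V),
      = kg⁻¹·m⁻²·s⁴·A².
  So F² = kg⁻²·m⁻⁴·s⁸·A⁴.
  Gy = J/kg (absorbed dose = energy per mass),
      = m²·s⁻².
  N = kg·m/s² = kg·m·s⁻² (force = mass × acceleration).
  So N² = kg²·m²·s⁻⁴.
  Combining: s·kg⁻¹·m⁻¹·Ω⁻¹·F²·Gy·N² = s · kg⁻¹ · m⁻¹ · (kg⁻¹·m⁻²·s³·A²) · (kg⁻²·m⁻⁴·s⁸·A⁴) · (m²·s⁻²) · (kg²·m²·s⁻⁴) = kg⁻²·m⁻³·s⁶·A⁶.
Left is kg⁻²·m⁻³·s⁷·A⁶; right is kg⁻²·m⁻³·s⁶·A⁶ — different.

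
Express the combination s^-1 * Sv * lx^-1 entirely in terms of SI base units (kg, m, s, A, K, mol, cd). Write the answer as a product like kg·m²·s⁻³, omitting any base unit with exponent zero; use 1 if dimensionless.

m⁴·s⁻³·cd⁻¹

Sv = m²·s⁻².
lx = m⁻²·cd.
So lx⁻¹ = m²·cd⁻¹.
Combining: s⁻¹·Sv·lx⁻¹ = s⁻¹ · (m²·s⁻²) · (m²·cd⁻¹) = m⁴·s⁻³·cd⁻¹.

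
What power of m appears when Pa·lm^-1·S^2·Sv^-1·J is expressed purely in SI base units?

Pa = N/m² (pressure = force per area),
    = kg·m⁻¹·s⁻².
lm = cd·sr = cd (luminous flux; sr is dimensionless).
So lm⁻¹ = cd⁻¹.
S = 1/Ω (conductance is reciprocal resistance),
    = kg⁻¹·m⁻²·s³·A².
So S² = kg⁻²·m⁻⁴·s⁶·A⁴.
Sv = J/kg (equivalent dose = energy per mass),
    = m²·s⁻².
So Sv⁻¹ = m⁻²·s².
J = N·m (work = force × distance),
    = kg·m²·s⁻².
Combining: Pa·lm⁻¹·S²·Sv⁻¹·J = (kg·m⁻¹·s⁻²) · cd⁻¹ · (kg⁻²·m⁻⁴·s⁶·A⁴) · (m⁻²·s²) · (kg·m²·s⁻²) = m⁻⁵·s⁴·A⁴·cd⁻¹.
The exponent of m is -5.

-5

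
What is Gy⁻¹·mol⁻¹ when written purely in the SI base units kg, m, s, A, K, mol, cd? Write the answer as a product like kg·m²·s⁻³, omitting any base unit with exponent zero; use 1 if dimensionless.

Gy = m²·s⁻².
So Gy⁻¹ = m⁻²·s².
Combining: Gy⁻¹·mol⁻¹ = (m⁻²·s²) · mol⁻¹ = m⁻²·s²·mol⁻¹.

m⁻²·s²·mol⁻¹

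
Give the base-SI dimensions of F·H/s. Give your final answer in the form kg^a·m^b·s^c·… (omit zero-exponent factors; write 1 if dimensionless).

s

F = kg⁻¹·m⁻²·s⁴·A².
H = kg·m²·s⁻²·A⁻².
Combining: F·s⁻¹·H = (kg⁻¹·m⁻²·s⁴·A²) · s⁻¹ · (kg·m²·s⁻²·A⁻²) = s.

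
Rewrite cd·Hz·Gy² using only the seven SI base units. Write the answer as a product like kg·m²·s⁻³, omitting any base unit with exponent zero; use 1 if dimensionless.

Hz = 1/s = s⁻¹ (frequency is cycles per second).
Gy = J/kg (absorbed dose = energy per mass),
    = m²·s⁻².
So Gy² = m⁴·s⁻⁴.
Combining: cd·Hz·Gy² = cd · s⁻¹ · (m⁴·s⁻⁴) = m⁴·s⁻⁵·cd.

m⁴·s⁻⁵·cd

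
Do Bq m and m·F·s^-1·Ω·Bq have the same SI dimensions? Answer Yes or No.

Yes

Left side:
  Bq = s⁻¹.
  Combining: Bq·m = s⁻¹ · m = m·s⁻¹.
Right side:
  F = C/V (capacitance = charge per voltage),
      = A·s/(kg·m²·s⁻³·A⁻¹) (substituting C and V),
      = kg⁻¹·m⁻²·s⁴·A².
  Ω = V/A (resistance = voltage per current),
      = kg·m²·s⁻³·A⁻².
  Bq = 1/s = s⁻¹ (activity is decays per second).
  Combining: m·F·s⁻¹·Ω·Bq = m · (kg⁻¹·m⁻²·s⁴·A²) · s⁻¹ · (kg·m²·s⁻³·A⁻²) · s⁻¹ = m·s⁻¹.
Both reduce to m·s⁻¹.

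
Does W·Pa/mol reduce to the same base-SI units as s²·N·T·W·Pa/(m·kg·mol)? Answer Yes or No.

No

Left side:
  W = kg·m²·s⁻³.
  Pa = kg·m⁻¹·s⁻².
  Combining: mol⁻¹·W·Pa = mol⁻¹ · (kg·m²·s⁻³) · (kg·m⁻¹·s⁻²) = kg²·m·s⁻⁵·mol⁻¹.
Right side:
  N = kg·m·s⁻².
  T = kg·s⁻²·A⁻¹.
  W = kg·m²·s⁻³.
  Pa = kg·m⁻¹·s⁻².
  Combining: m⁻¹·kg⁻¹·s²·N·T·W·mol⁻¹·Pa = m⁻¹ · kg⁻¹ · s² · (kg·m·s⁻²) · (kg·s⁻²·A⁻¹) · (kg·m²·s⁻³) · mol⁻¹ · (kg·m⁻¹·s⁻²) = kg³·m·s⁻⁷·A⁻¹·mol⁻¹.
Left is kg²·m·s⁻⁵·mol⁻¹; right is kg³·m·s⁻⁷·A⁻¹·mol⁻¹ — different.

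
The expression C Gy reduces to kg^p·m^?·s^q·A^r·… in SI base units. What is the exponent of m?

2

C = s·A.
Gy = m²·s⁻².
Combining: C·Gy = (s·A) · (m²·s⁻²) = m²·s⁻¹·A.
The exponent of m is 2.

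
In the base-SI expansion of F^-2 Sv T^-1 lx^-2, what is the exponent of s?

F = C/V (capacitance = charge per voltage),
    = A·s/(kg·m²·s⁻³·A⁻¹) (substituting C and V),
    = kg⁻¹·m⁻²·s⁴·A².
So F⁻² = kg²·m⁴·s⁻⁸·A⁻⁴.
Sv = J/kg (equivalent dose = energy per mass),
    = m²·s⁻².
T = Wb/m² (flux density = flux per area),
    = kg·s⁻²·A⁻¹.
So T⁻¹ = kg⁻¹·s²·A.
lx = lm/m² (illuminance = luminous flux per area),
    = m⁻²·cd.
So lx⁻² = m⁴·cd⁻².
Combining: F⁻²·Sv·T⁻¹·lx⁻² = (kg²·m⁴·s⁻⁸·A⁻⁴) · (m²·s⁻²) · (kg⁻¹·s²·A) · (m⁴·cd⁻²) = kg·m¹⁰·s⁻⁸·A⁻³·cd⁻².
The exponent of s is -8.

-8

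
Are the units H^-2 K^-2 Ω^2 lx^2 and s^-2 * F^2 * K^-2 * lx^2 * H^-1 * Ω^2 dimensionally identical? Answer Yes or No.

Left side:
  H = kg·m²·s⁻²·A⁻².
  So H⁻² = kg⁻²·m⁻⁴·s⁴·A⁴.
  Ω = kg·m²·s⁻³·A⁻².
  So Ω² = kg²·m⁴·s⁻⁶·A⁻⁴.
  lx = m⁻²·cd.
  So lx² = m⁻⁴·cd².
  Combining: H⁻²·K⁻²·Ω²·lx² = (kg⁻²·m⁻⁴·s⁴·A⁴) · K⁻² · (kg²·m⁴·s⁻⁶·A⁻⁴) · (m⁻⁴·cd²) = m⁻⁴·s⁻²·K⁻²·cd².
Right side:
  F = kg⁻¹·m⁻²·s⁴·A².
  So F² = kg⁻²·m⁻⁴·s⁸·A⁴.
  lx = m⁻²·cd.
  So lx² = m⁻⁴·cd².
  H = kg·m²·s⁻²·A⁻².
  So H⁻¹ = kg⁻¹·m⁻²·s²·A².
  Ω = kg·m²·s⁻³·A⁻².
  So Ω² = kg²·m⁴·s⁻⁶·A⁻⁴.
  Combining: s⁻²·F²·K⁻²·lx²·H⁻¹·Ω² = s⁻² · (kg⁻²·m⁻⁴·s⁸·A⁴) · K⁻² · (m⁻⁴·cd²) · (kg⁻¹·m⁻²·s²·A²) · (kg²·m⁴·s⁻⁶·A⁻⁴) = kg⁻¹·m⁻⁶·s²·A²·K⁻²·cd².
Left is m⁻⁴·s⁻²·K⁻²·cd²; right is kg⁻¹·m⁻⁶·s²·A²·K⁻²·cd² — different.

No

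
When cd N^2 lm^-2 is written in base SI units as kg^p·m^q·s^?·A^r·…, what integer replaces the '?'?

-4

N = kg·m·s⁻².
So N² = kg²·m²·s⁻⁴.
lm = cd.
So lm⁻² = cd⁻².
Combining: cd·N²·lm⁻² = cd · (kg²·m²·s⁻⁴) · cd⁻² = kg²·m²·s⁻⁴·cd⁻¹.
The exponent of s is -4.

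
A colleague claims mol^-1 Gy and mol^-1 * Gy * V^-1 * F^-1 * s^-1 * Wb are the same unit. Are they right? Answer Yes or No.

Left side:
  Gy = m²·s⁻².
  Combining: mol⁻¹·Gy = mol⁻¹ · (m²·s⁻²) = m²·s⁻²·mol⁻¹.
Right side:
  Gy = m²·s⁻².
  V = kg·m²·s⁻³·A⁻¹.
  So V⁻¹ = kg⁻¹·m⁻²·s³·A.
  F = kg⁻¹·m⁻²·s⁴·A².
  So F⁻¹ = kg·m²·s⁻⁴·A⁻².
  Wb = kg·m²·s⁻²·A⁻¹.
  Combining: mol⁻¹·Gy·V⁻¹·F⁻¹·s⁻¹·Wb = mol⁻¹ · (m²·s⁻²) · (kg⁻¹·m⁻²·s³·A) · (kg·m²·s⁻⁴·A⁻²) · s⁻¹ · (kg·m²·s⁻²·A⁻¹) = kg·m⁴·s⁻⁶·A⁻²·mol⁻¹.
Left is m²·s⁻²·mol⁻¹; right is kg·m⁴·s⁻⁶·A⁻²·mol⁻¹ — different.

No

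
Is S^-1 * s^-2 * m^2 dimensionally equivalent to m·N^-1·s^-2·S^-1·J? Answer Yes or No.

Left side:
  S = kg⁻¹·m⁻²·s³·A².
  So S⁻¹ = kg·m²·s⁻³·A⁻².
  Combining: S⁻¹·s⁻²·m² = (kg·m²·s⁻³·A⁻²) · s⁻² · m² = kg·m⁴·s⁻⁵·A⁻².
Right side:
  N = kg·m/s² = kg·m·s⁻² (force = mass × acceleration).
  So N⁻¹ = kg⁻¹·m⁻¹·s².
  S = 1/Ω (conductance is reciprocal resistance),
      = kg⁻¹·m⁻²·s³·A².
  So S⁻¹ = kg·m²·s⁻³·A⁻².
  J = N·m (work = force × distance),
      = kg·m²·s⁻².
  Combining: m·N⁻¹·s⁻²·S⁻¹·J = m · (kg⁻¹·m⁻¹·s²) · s⁻² · (kg·m²·s⁻³·A⁻²) · (kg·m²·s⁻²) = kg·m⁴·s⁻⁵·A⁻².
Both reduce to kg·m⁴·s⁻⁵·A⁻².

Yes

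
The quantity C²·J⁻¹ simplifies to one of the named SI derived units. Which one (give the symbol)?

F

C = A·s = s·A (charge = current × time).
So C² = s²·A².
J = N·m (work = force × distance),
    = kg·m²·s⁻².
So J⁻¹ = kg⁻¹·m⁻²·s².
Combining: C²·J⁻¹ = (s²·A²) · (kg⁻¹·m⁻²·s²) = kg⁻¹·m⁻²·s⁴·A².
kg⁻¹·m⁻²·s⁴·A² is the base-SI form of the farad.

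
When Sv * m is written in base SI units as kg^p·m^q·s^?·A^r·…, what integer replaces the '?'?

Sv = J/kg (equivalent dose = energy per mass),
    = m²·s⁻².
Combining: Sv·m = (m²·s⁻²) · m = m³·s⁻².
The exponent of s is -2.

-2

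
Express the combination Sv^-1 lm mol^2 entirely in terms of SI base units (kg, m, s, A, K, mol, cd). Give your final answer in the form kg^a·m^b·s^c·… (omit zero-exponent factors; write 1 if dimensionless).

Sv = m²·s⁻².
So Sv⁻¹ = m⁻²·s².
lm = cd.
Combining: Sv⁻¹·lm·mol² = (m⁻²·s²) · cd · mol² = m⁻²·s²·mol²·cd.

m⁻²·s²·mol²·cd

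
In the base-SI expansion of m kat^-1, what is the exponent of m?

1

kat = mol/s = s⁻¹·mol (catalytic activity).
So kat⁻¹ = s·mol⁻¹.
Combining: m·kat⁻¹ = m · (s·mol⁻¹) = m·s·mol⁻¹.
The exponent of m is 1.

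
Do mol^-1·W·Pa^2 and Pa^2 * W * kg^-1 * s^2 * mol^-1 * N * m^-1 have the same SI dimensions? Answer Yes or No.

Yes

Left side:
  W = kg·m²·s⁻³.
  Pa = kg·m⁻¹·s⁻².
  So Pa² = kg²·m⁻²·s⁻⁴.
  Combining: mol⁻¹·W·Pa² = mol⁻¹ · (kg·m²·s⁻³) · (kg²·m⁻²·s⁻⁴) = kg³·s⁻⁷·mol⁻¹.
Right side:
  Pa = kg·m⁻¹·s⁻².
  So Pa² = kg²·m⁻²·s⁻⁴.
  W = kg·m²·s⁻³.
  N = kg·m·s⁻².
  Combining: Pa²·W·kg⁻¹·s²·mol⁻¹·N·m⁻¹ = (kg²·m⁻²·s⁻⁴) · (kg·m²·s⁻³) · kg⁻¹ · s² · mol⁻¹ · (kg·m·s⁻²) · m⁻¹ = kg³·s⁻⁷·mol⁻¹.
Both reduce to kg³·s⁻⁷·mol⁻¹.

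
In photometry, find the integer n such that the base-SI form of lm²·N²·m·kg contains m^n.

3

lm = cd.
So lm² = cd².
N = kg·m·s⁻².
So N² = kg²·m²·s⁻⁴.
Combining: lm²·N²·m·kg = cd² · (kg²·m²·s⁻⁴) · m · kg = kg³·m³·s⁻⁴·cd².
The exponent of m is 3.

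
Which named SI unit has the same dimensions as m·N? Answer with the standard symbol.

N = kg·m·s⁻².
Combining: m·N = m · (kg·m·s⁻²) = kg·m²·s⁻².
kg·m²·s⁻² is the base-SI form of the joule.

J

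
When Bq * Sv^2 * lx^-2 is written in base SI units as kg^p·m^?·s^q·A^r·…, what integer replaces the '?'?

Bq = s⁻¹.
Sv = m²·s⁻².
So Sv² = m⁴·s⁻⁴.
lx = m⁻²·cd.
So lx⁻² = m⁴·cd⁻².
Combining: Bq·Sv²·lx⁻² = s⁻¹ · (m⁴·s⁻⁴) · (m⁴·cd⁻²) = m⁸·s⁻⁵·cd⁻².
The exponent of m is 8.

8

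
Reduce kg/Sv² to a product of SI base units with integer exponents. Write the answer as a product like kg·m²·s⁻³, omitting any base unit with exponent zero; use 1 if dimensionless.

Sv = J/kg (equivalent dose = energy per mass),
    = m²·s⁻².
So Sv⁻² = m⁻⁴·s⁴.
Combining: Sv⁻²·kg = (m⁻⁴·s⁴) · kg = kg·m⁻⁴·s⁴.

kg·m⁻⁴·s⁴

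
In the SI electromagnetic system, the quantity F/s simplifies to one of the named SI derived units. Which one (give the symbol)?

F = C/V (capacitance = charge per voltage),
    = A·s/(kg·m²·s⁻³·A⁻¹) (substituting C and V),
    = kg⁻¹·m⁻²·s⁴·A².
Combining: F·s⁻¹ = (kg⁻¹·m⁻²·s⁴·A²) · s⁻¹ = kg⁻¹·m⁻²·s³·A².
kg⁻¹·m⁻²·s³·A² is the base-SI form of the siemens.

S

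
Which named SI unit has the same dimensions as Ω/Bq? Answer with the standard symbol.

Bq = 1/s = s⁻¹ (activity is decays per second).
So Bq⁻¹ = s.
Ω = V/A (resistance = voltage per current),
    = kg·m²·s⁻³·A⁻².
Combining: Bq⁻¹·Ω = s · (kg·m²·s⁻³·A⁻²) = kg·m²·s⁻²·A⁻².
kg·m²·s⁻²·A⁻² is the base-SI form of the henry.

H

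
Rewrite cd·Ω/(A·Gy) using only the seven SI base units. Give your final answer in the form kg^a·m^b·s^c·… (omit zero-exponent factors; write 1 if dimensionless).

Ω = V/A (resistance = voltage per current),
    = kg·m²·s⁻³·A⁻².
Gy = J/kg (absorbed dose = energy per mass),
    = m²·s⁻².
So Gy⁻¹ = m⁻²·s².
Combining: cd·Ω·A⁻¹·Gy⁻¹ = cd · (kg·m²·s⁻³·A⁻²) · A⁻¹ · (m⁻²·s²) = kg·s⁻¹·A⁻³·cd.

kg·s⁻¹·A⁻³·cd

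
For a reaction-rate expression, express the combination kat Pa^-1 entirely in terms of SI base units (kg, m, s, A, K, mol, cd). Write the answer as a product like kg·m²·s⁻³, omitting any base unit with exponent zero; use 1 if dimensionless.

kat = s⁻¹·mol.
Pa = kg·m⁻¹·s⁻².
So Pa⁻¹ = kg⁻¹·m·s².
Combining: kat·Pa⁻¹ = (s⁻¹·mol) · (kg⁻¹·m·s²) = kg⁻¹·m·s·mol.

kg⁻¹·m·s·mol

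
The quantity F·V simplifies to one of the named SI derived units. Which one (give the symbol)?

C

F = C/V (capacitance = charge per voltage),
    = A·s/(kg·m²·s⁻³·A⁻¹) (substituting C and V),
    = kg⁻¹·m⁻²·s⁴·A².
V = W/A (potential = power per current),
    = kg·m²·s⁻³·A⁻¹.
Combining: F·V = (kg⁻¹·m⁻²·s⁴·A²) · (kg·m²·s⁻³·A⁻¹) = s·A.
s·A is the base-SI form of the coulomb.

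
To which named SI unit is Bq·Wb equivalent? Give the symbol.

V

Bq = 1/s = s⁻¹ (activity is decays per second).
Wb = V·s (flux: a volt is a weber per second),
    = kg·m²·s⁻²·A⁻¹.
Combining: Bq·Wb = s⁻¹ · (kg·m²·s⁻²·A⁻¹) = kg·m²·s⁻³·A⁻¹.
kg·m²·s⁻³·A⁻¹ is the base-SI form of the volt.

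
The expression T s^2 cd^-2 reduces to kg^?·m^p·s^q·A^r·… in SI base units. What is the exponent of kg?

1

T = Wb/m² (flux density = flux per area),
    = kg·s⁻²·A⁻¹.
Combining: T·s²·cd⁻² = (kg·s⁻²·A⁻¹) · s² · cd⁻² = kg·A⁻¹·cd⁻².
The exponent of kg is 1.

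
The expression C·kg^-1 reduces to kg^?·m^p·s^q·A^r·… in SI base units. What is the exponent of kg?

C = A·s = s·A (charge = current × time).
Combining: C·kg⁻¹ = (s·A) · kg⁻¹ = kg⁻¹·s·A.
The exponent of kg is -1.

-1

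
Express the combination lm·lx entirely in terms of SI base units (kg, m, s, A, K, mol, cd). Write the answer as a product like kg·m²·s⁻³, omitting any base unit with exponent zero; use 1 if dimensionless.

lm = cd·sr = cd (luminous flux; sr is dimensionless).
lx = lm/m² (illuminance = luminous flux per area),
    = m⁻²·cd.
Combining: lm·lx = cd · (m⁻²·cd) = m⁻²·cd².

m⁻²·cd²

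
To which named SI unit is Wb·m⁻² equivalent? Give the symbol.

T

Wb = V·s (flux: a volt is a weber per second),
    = kg·m²·s⁻²·A⁻¹.
Combining: Wb·m⁻² = (kg·m²·s⁻²·A⁻¹) · m⁻² = kg·s⁻²·A⁻¹.
kg·s⁻²·A⁻¹ is the base-SI form of the tesla.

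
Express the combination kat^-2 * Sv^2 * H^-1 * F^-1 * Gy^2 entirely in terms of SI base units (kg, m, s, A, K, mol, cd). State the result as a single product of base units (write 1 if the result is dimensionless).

m⁸·s⁻⁸·mol⁻²

kat = s⁻¹·mol.
So kat⁻² = s²·mol⁻².
Sv = m²·s⁻².
So Sv² = m⁴·s⁻⁴.
H = kg·m²·s⁻²·A⁻².
So H⁻¹ = kg⁻¹·m⁻²·s²·A².
F = kg⁻¹·m⁻²·s⁴·A².
So F⁻¹ = kg·m²·s⁻⁴·A⁻².
Gy = m²·s⁻².
So Gy² = m⁴·s⁻⁴.
Combining: kat⁻²·Sv²·H⁻¹·F⁻¹·Gy² = (s²·mol⁻²) · (m⁴·s⁻⁴) · (kg⁻¹·m⁻²·s²·A²) · (kg·m²·s⁻⁴·A⁻²) · (m⁴·s⁻⁴) = m⁸·s⁻⁸·mol⁻².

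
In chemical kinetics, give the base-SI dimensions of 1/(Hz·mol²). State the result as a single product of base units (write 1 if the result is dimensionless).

Hz = 1/s = s⁻¹ (frequency is cycles per second).
So Hz⁻¹ = s.
Combining: Hz⁻¹·mol⁻² = s · mol⁻² = s·mol⁻².

s·mol⁻²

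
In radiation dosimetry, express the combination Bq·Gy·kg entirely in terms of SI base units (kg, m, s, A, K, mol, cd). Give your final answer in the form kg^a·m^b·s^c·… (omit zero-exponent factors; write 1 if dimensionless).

kg·m²·s⁻³

Bq = 1/s = s⁻¹ (activity is decays per second).
Gy = J/kg (absorbed dose = energy per mass),
    = m²·s⁻².
Combining: Bq·Gy·kg = s⁻¹ · (m²·s⁻²) · kg = kg·m²·s⁻³.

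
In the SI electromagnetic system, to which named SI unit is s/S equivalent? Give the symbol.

H

S = 1/Ω (conductance is reciprocal resistance),
    = kg⁻¹·m⁻²·s³·A².
So S⁻¹ = kg·m²·s⁻³·A⁻².
Combining: S⁻¹·s = (kg·m²·s⁻³·A⁻²) · s = kg·m²·s⁻²·A⁻².
kg·m²·s⁻²·A⁻² is the base-SI form of the henry.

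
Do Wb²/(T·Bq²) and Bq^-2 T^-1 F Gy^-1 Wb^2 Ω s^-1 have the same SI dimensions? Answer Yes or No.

No

Left side:
  Wb = kg·m²·s⁻²·A⁻¹.
  So Wb² = kg²·m⁴·s⁻⁴·A⁻².
  T = kg·s⁻²·A⁻¹.
  So T⁻¹ = kg⁻¹·s²·A.
  Bq = s⁻¹.
  So Bq⁻² = s².
  Combining: Wb²·T⁻¹·Bq⁻² = (kg²·m⁴·s⁻⁴·A⁻²) · (kg⁻¹·s²·A) · s² = kg·m⁴·A⁻¹.
Right side:
  Bq = s⁻¹.
  So Bq⁻² = s².
  T = kg·s⁻²·A⁻¹.
  So T⁻¹ = kg⁻¹·s²·A.
  F = kg⁻¹·m⁻²·s⁴·A².
  Gy = m²·s⁻².
  So Gy⁻¹ = m⁻²·s².
  Wb = kg·m²·s⁻²·A⁻¹.
  So Wb² = kg²·m⁴·s⁻⁴·A⁻².
  Ω = kg·m²·s⁻³·A⁻².
  Combining: Bq⁻²·T⁻¹·F·Gy⁻¹·Wb²·Ω·s⁻¹ = s² · (kg⁻¹·s²·A) · (kg⁻¹·m⁻²·s⁴·A²) · (m⁻²·s²) · (kg²·m⁴·s⁻⁴·A⁻²) · (kg·m²·s⁻³·A⁻²) · s⁻¹ = kg·m²·s²·A⁻¹.
Left is kg·m⁴·A⁻¹; right is kg·m²·s²·A⁻¹ — different.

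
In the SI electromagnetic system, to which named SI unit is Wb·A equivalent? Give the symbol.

Wb = kg·m²·s⁻²·A⁻¹.
Combining: Wb·A = (kg·m²·s⁻²·A⁻¹) · A = kg·m²·s⁻².
kg·m²·s⁻² is the base-SI form of the joule.

J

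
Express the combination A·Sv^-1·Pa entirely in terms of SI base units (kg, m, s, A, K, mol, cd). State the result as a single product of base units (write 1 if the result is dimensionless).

kg·m⁻³·A

Sv = m²·s⁻².
So Sv⁻¹ = m⁻²·s².
Pa = kg·m⁻¹·s⁻².
Combining: A·Sv⁻¹·Pa = A · (m⁻²·s²) · (kg·m⁻¹·s⁻²) = kg·m⁻³·A.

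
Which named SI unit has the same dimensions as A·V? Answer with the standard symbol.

V = W/A (potential = power per current),
    = kg·m²·s⁻³·A⁻¹.
Combining: A·V = A · (kg·m²·s⁻³·A⁻¹) = kg·m²·s⁻³.
kg·m²·s⁻³ is the base-SI form of the watt.

W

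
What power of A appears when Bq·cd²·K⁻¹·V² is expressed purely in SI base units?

Bq = 1/s = s⁻¹ (activity is decays per second).
V = W/A (potential = power per current),
    = kg·m²·s⁻³·A⁻¹.
So V² = kg²·m⁴·s⁻⁶·A⁻².
Combining: Bq·cd²·K⁻¹·V² = s⁻¹ · cd² · K⁻¹ · (kg²·m⁴·s⁻⁶·A⁻²) = kg²·m⁴·s⁻⁷·A⁻²·K⁻¹·cd².
The exponent of A is -2.

-2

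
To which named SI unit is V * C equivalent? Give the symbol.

V = kg·m²·s⁻³·A⁻¹.
C = s·A.
Combining: V·C = (kg·m²·s⁻³·A⁻¹) · (s·A) = kg·m²·s⁻².
kg·m²·s⁻² is the base-SI form of the joule.

J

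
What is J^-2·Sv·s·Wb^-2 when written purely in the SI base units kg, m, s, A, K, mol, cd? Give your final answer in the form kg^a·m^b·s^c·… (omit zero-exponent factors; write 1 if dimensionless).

J = N·m (work = force × distance),
    = kg·m²·s⁻².
So J⁻² = kg⁻²·m⁻⁴·s⁴.
Sv = J/kg (equivalent dose = energy per mass),
    = m²·s⁻².
Wb = V·s (flux: a volt is a weber per second),
    = kg·m²·s⁻²·A⁻¹.
So Wb⁻² = kg⁻²·m⁻⁴·s⁴·A².
Combining: J⁻²·Sv·s·Wb⁻² = (kg⁻²·m⁻⁴·s⁴) · (m²·s⁻²) · s · (kg⁻²·m⁻⁴·s⁴·A²) = kg⁻⁴·m⁻⁶·s⁷·A².

kg⁻⁴·m⁻⁶·s⁷·A²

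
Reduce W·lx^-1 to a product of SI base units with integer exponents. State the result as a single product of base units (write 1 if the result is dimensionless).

kg·m⁴·s⁻³·cd⁻¹

W = J/s (power = energy per time),
    = kg·m²·s⁻³.
lx = lm/m² (illuminance = luminous flux per area),
    = m⁻²·cd.
So lx⁻¹ = m²·cd⁻¹.
Combining: W·lx⁻¹ = (kg·m²·s⁻³) · (m²·cd⁻¹) = kg·m⁴·s⁻³·cd⁻¹.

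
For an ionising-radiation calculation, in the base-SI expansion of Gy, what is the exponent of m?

Gy = J/kg (absorbed dose = energy per mass),
    = m²·s⁻².
The exponent of m is 2.

2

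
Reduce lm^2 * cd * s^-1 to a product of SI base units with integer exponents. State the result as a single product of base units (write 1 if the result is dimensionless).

lm = cd·sr = cd (luminous flux; sr is dimensionless).
So lm² = cd².
Combining: lm²·cd·s⁻¹ = cd² · cd · s⁻¹ = s⁻¹·cd³.

s⁻¹·cd³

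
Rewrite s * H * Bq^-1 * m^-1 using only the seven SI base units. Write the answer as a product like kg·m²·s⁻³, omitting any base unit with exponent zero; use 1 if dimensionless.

kg·m·A⁻²

H = kg·m²·s⁻²·A⁻².
Bq = s⁻¹.
So Bq⁻¹ = s.
Combining: s·H·Bq⁻¹·m⁻¹ = s · (kg·m²·s⁻²·A⁻²) · s · m⁻¹ = kg·m·A⁻².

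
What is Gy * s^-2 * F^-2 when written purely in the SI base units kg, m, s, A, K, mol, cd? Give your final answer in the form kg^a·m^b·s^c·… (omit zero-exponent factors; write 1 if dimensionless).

kg²·m⁶·s⁻¹²·A⁻⁴

Gy = J/kg (absorbed dose = energy per mass),
    = m²·s⁻².
F = C/V (capacitance = charge per voltage),
    = A·s/(kg·m²·s⁻³·A⁻¹) (substituting C and V),
    = kg⁻¹·m⁻²·s⁴·A².
So F⁻² = kg²·m⁴·s⁻⁸·A⁻⁴.
Combining: Gy·s⁻²·F⁻² = (m²·s⁻²) · s⁻² · (kg²·m⁴·s⁻⁸·A⁻⁴) = kg²·m⁶·s⁻¹²·A⁻⁴.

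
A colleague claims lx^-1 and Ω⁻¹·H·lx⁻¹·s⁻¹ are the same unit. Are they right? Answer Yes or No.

Yes

Left side:
  lx = lm/m² (illuminance = luminous flux per area),
      = m⁻²·cd.
  So lx⁻¹ = m²·cd⁻¹.
Right side:
  Ω = kg·m²·s⁻³·A⁻².
  So Ω⁻¹ = kg⁻¹·m⁻²·s³·A².
  H = kg·m²·s⁻²·A⁻².
  lx = m⁻²·cd.
  So lx⁻¹ = m²·cd⁻¹.
  Combining: Ω⁻¹·H·lx⁻¹·s⁻¹ = (kg⁻¹·m⁻²·s³·A²) · (kg·m²·s⁻²·A⁻²) · (m²·cd⁻¹) · s⁻¹ = m²·cd⁻¹.
Both reduce to m²·cd⁻¹.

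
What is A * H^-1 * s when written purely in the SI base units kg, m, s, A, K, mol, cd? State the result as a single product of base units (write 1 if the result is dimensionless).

kg⁻¹·m⁻²·s³·A³

H = kg·m²·s⁻²·A⁻².
So H⁻¹ = kg⁻¹·m⁻²·s²·A².
Combining: A·H⁻¹·s = A · (kg⁻¹·m⁻²·s²·A²) · s = kg⁻¹·m⁻²·s³·A³.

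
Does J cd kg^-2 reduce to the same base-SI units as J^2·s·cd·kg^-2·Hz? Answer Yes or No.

Left side:
  J = kg·m²·s⁻².
  Combining: J·cd·kg⁻² = (kg·m²·s⁻²) · cd · kg⁻² = kg⁻¹·m²·s⁻²·cd.
Right side:
  J = N·m (work = force × distance),
      = kg·m²·s⁻².
  So J² = kg²·m⁴·s⁻⁴.
  Hz = 1/s = s⁻¹ (frequency is cycles per second).
  Combining: J²·s·cd·kg⁻²·Hz = (kg²·m⁴·s⁻⁴) · s · cd · kg⁻² · s⁻¹ = m⁴·s⁻⁴·cd.
Left is kg⁻¹·m²·s⁻²·cd; right is m⁴·s⁻⁴·cd — different.

No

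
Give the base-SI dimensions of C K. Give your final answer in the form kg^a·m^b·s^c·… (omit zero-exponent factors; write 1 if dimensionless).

C = A·s = s·A (charge = current × time).
Combining: C·K = (s·A) · K = s·A·K.

s·A·K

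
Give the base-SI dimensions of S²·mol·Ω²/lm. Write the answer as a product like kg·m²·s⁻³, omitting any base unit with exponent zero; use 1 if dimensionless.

mol·cd⁻¹

lm = cd·sr = cd (luminous flux; sr is dimensionless).
So lm⁻¹ = cd⁻¹.
S = 1/Ω (conductance is reciprocal resistance),
    = kg⁻¹·m⁻²·s³·A².
So S² = kg⁻²·m⁻⁴·s⁶·A⁴.
Ω = V/A (resistance = voltage per current),
    = kg·m²·s⁻³·A⁻².
So Ω² = kg²·m⁴·s⁻⁶·A⁻⁴.
Combining: lm⁻¹·S²·mol·Ω² = cd⁻¹ · (kg⁻²·m⁻⁴·s⁶·A⁴) · mol · (kg²·m⁴·s⁻⁶·A⁻⁴) = mol·cd⁻¹.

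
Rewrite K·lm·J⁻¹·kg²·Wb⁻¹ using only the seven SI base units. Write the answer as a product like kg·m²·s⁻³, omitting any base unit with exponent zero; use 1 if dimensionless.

lm = cd·sr = cd (luminous flux; sr is dimensionless).
J = N·m (work = force × distance),
    = kg·m²·s⁻².
So J⁻¹ = kg⁻¹·m⁻²·s².
Wb = V·s (flux: a volt is a weber per second),
    = kg·m²·s⁻²·A⁻¹.
So Wb⁻¹ = kg⁻¹·m⁻²·s²·A.
Combining: K·lm·J⁻¹·kg²·Wb⁻¹ = K · cd · (kg⁻¹·m⁻²·s²) · kg² · (kg⁻¹·m⁻²·s²·A) = m⁻⁴·s⁴·A·K·cd.

m⁻⁴·s⁴·A·K·cd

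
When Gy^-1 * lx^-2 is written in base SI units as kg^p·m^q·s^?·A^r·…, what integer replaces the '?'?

Gy = J/kg (absorbed dose = energy per mass),
    = m²·s⁻².
So Gy⁻¹ = m⁻²·s².
lx = lm/m² (illuminance = luminous flux per area),
    = m⁻²·cd.
So lx⁻² = m⁴·cd⁻².
Combining: Gy⁻¹·lx⁻² = (m⁻²·s²) · (m⁴·cd⁻²) = m²·s²·cd⁻².
The exponent of s is 2.

2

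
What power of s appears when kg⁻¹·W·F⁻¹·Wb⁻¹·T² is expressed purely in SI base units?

-9

W = J/s (power = energy per time),
    = kg·m²·s⁻³.
F = C/V (capacitance = charge per voltage),
    = A·s/(kg·m²·s⁻³·A⁻¹) (substituting C and V),
    = kg⁻¹·m⁻²·s⁴·A².
So F⁻¹ = kg·m²·s⁻⁴·A⁻².
Wb = V·s (flux: a volt is a weber per second),
    = kg·m²·s⁻²·A⁻¹.
So Wb⁻¹ = kg⁻¹·m⁻²·s²·A.
T = Wb/m² (flux density = flux per area),
    = kg·s⁻²·A⁻¹.
So T² = kg²·s⁻⁴·A⁻².
Combining: kg⁻¹·W·F⁻¹·Wb⁻¹·T² = kg⁻¹ · (kg·m²·s⁻³) · (kg·m²·s⁻⁴·A⁻²) · (kg⁻¹·m⁻²·s²·A) · (kg²·s⁻⁴·A⁻²) = kg²·m²·s⁻⁹·A⁻³.
The exponent of s is -9.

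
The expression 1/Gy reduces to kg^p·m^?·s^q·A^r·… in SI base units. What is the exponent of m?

Gy = J/kg (absorbed dose = energy per mass),
    = m²·s⁻².
So Gy⁻¹ = m⁻²·s².
The exponent of m is -2.

-2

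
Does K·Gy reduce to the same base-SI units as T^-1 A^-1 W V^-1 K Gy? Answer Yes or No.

Left side:
  Gy = J/kg (absorbed dose = energy per mass),
      = m²·s⁻².
  Combining: K·Gy = K · (m²·s⁻²) = m²·s⁻²·K.
Right side:
  T = Wb/m² (flux density = flux per area),
      = kg·s⁻²·A⁻¹.
  So T⁻¹ = kg⁻¹·s²·A.
  W = J/s (power = energy per time),
      = kg·m²·s⁻³.
  V = W/A (potential = power per current),
      = kg·m²·s⁻³·A⁻¹.
  So V⁻¹ = kg⁻¹·m⁻²·s³·A.
  Gy = J/kg (absorbed dose = energy per mass),
      = m²·s⁻².
  Combining: T⁻¹·A⁻¹·W·V⁻¹·K·Gy = (kg⁻¹·s²·A) · A⁻¹ · (kg·m²·s⁻³) · (kg⁻¹·m⁻²·s³·A) · K · (m²·s⁻²) = kg⁻¹·m²·A·K.
Left is m²·s⁻²·K; right is kg⁻¹·m²·A·K — different.

No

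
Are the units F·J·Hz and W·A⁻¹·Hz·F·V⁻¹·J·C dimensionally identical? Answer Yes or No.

No

Left side:
  F = C/V (capacitance = charge per voltage),
      = A·s/(kg·m²·s⁻³·A⁻¹) (substituting C and V),
      = kg⁻¹·m⁻²·s⁴·A².
  J = N·m (work = force × distance),
      = kg·m²·s⁻².
  Hz = 1/s = s⁻¹ (frequency is cycles per second).
  Combining: F·J·Hz = (kg⁻¹·m⁻²·s⁴·A²) · (kg·m²·s⁻²) · s⁻¹ = s·A².
Right side:
  W = J/s (power = energy per time),
      = kg·m²·s⁻³.
  Hz = 1/s = s⁻¹ (frequency is cycles per second).
  F = C/V (capacitance = charge per voltage),
      = A·s/(kg·m²·s⁻³·A⁻¹) (substituting C and V),
      = kg⁻¹·m⁻²·s⁴·A².
  V = W/A (potential = power per current),
      = kg·m²·s⁻³·A⁻¹.
  So V⁻¹ = kg⁻¹·m⁻²·s³·A.
  J = N·m (work = force × distance),
      = kg·m²·s⁻².
  C = A·s = s·A (charge = current × time).
  Combining: W·A⁻¹·Hz·F·V⁻¹·J·C = (kg·m²·s⁻³) · A⁻¹ · s⁻¹ · (kg⁻¹·m⁻²·s⁴·A²) · (kg⁻¹·m⁻²·s³·A) · (kg·m²·s⁻²) · (s·A) = s²·A³.
Left is s·A²; right is s²·A³ — different.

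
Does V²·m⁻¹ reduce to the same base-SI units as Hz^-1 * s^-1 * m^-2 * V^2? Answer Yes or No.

No

Left side:
  V = W/A (potential = power per current),
      = kg·m²·s⁻³·A⁻¹.
  So V² = kg²·m⁴·s⁻⁶·A⁻².
  Combining: V²·m⁻¹ = (kg²·m⁴·s⁻⁶·A⁻²) · m⁻¹ = kg²·m³·s⁻⁶·A⁻².
Right side:
  Hz = 1/s = s⁻¹ (frequency is cycles per second).
  So Hz⁻¹ = s.
  V = W/A (potential = power per current),
      = kg·m²·s⁻³·A⁻¹.
  So V² = kg²·m⁴·s⁻⁶·A⁻².
  Combining: Hz⁻¹·s⁻¹·m⁻²·V² = s · s⁻¹ · m⁻² · (kg²·m⁴·s⁻⁶·A⁻²) = kg²·m²·s⁻⁶·A⁻².
Left is kg²·m³·s⁻⁶·A⁻²; right is kg²·m²·s⁻⁶·A⁻² — different.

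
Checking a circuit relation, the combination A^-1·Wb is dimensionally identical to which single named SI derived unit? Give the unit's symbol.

H

Wb = kg·m²·s⁻²·A⁻¹.
Combining: A⁻¹·Wb = A⁻¹ · (kg·m²·s⁻²·A⁻¹) = kg·m²·s⁻²·A⁻².
kg·m²·s⁻²·A⁻² is the base-SI form of the henry.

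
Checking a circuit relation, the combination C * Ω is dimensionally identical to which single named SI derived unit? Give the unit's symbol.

C = A·s = s·A (charge = current × time).
Ω = V/A (resistance = voltage per current),
    = kg·m²·s⁻³·A⁻².
Combining: C·Ω = (s·A) · (kg·m²·s⁻³·A⁻²) = kg·m²·s⁻²·A⁻¹.
kg·m²·s⁻²·A⁻¹ is the base-SI form of the weber.

Wb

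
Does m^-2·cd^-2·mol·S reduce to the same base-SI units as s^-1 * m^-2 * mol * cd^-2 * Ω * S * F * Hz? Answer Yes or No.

No

Left side:
  S = 1/Ω (conductance is reciprocal resistance),
      = kg⁻¹·m⁻²·s³·A².
  Combining: m⁻²·cd⁻²·mol·S = m⁻² · cd⁻² · mol · (kg⁻¹·m⁻²·s³·A²) = kg⁻¹·m⁻⁴·s³·A²·mol·cd⁻².
Right side:
  Ω = V/A (resistance = voltage per current),
      = kg·m²·s⁻³·A⁻².
  S = 1/Ω (conductance is reciprocal resistance),
      = kg⁻¹·m⁻²·s³·A².
  F = C/V (capacitance = charge per voltage),
      = A·s/(kg·m²·s⁻³·A⁻¹) (substituting C and V),
      = kg⁻¹·m⁻²·s⁴·A².
  Hz = 1/s = s⁻¹ (frequency is cycles per second).
  Combining: s⁻¹·m⁻²·mol·cd⁻²·Ω·S·F·Hz = s⁻¹ · m⁻² · mol · cd⁻² · (kg·m²·s⁻³·A⁻²) · (kg⁻¹·m⁻²·s³·A²) · (kg⁻¹·m⁻²·s⁴·A²) · s⁻¹ = kg⁻¹·m⁻⁴·s²·A²·mol·cd⁻².
Left is kg⁻¹·m⁻⁴·s³·A²·mol·cd⁻²; right is kg⁻¹·m⁻⁴·s²·A²·mol·cd⁻² — different.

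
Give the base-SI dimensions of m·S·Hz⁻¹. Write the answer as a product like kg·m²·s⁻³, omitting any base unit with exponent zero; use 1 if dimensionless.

S = kg⁻¹·m⁻²·s³·A².
Hz = s⁻¹.
So Hz⁻¹ = s.
Combining: m·S·Hz⁻¹ = m · (kg⁻¹·m⁻²·s³·A²) · s = kg⁻¹·m⁻¹·s⁴·A².

kg⁻¹·m⁻¹·s⁴·A²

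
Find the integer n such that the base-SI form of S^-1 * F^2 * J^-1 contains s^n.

7

S = 1/Ω (conductance is reciprocal resistance),
    = kg⁻¹·m⁻²·s³·A².
So S⁻¹ = kg·m²·s⁻³·A⁻².
F = C/V (capacitance = charge per voltage),
    = A·s/(kg·m²·s⁻³·A⁻¹) (substituting C and V),
    = kg⁻¹·m⁻²·s⁴·A².
So F² = kg⁻²·m⁻⁴·s⁸·A⁴.
J = N·m (work = force × distance),
    = kg·m²·s⁻².
So J⁻¹ = kg⁻¹·m⁻²·s².
Combining: S⁻¹·F²·J⁻¹ = (kg·m²·s⁻³·A⁻²) · (kg⁻²·m⁻⁴·s⁸·A⁴) · (kg⁻¹·m⁻²·s²) = kg⁻²·m⁻⁴·s⁷·A².
The exponent of s is 7.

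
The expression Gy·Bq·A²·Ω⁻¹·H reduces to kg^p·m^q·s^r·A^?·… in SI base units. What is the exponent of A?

2

Gy = m²·s⁻².
Bq = s⁻¹.
Ω = kg·m²·s⁻³·A⁻².
So Ω⁻¹ = kg⁻¹·m⁻²·s³·A².
H = kg·m²·s⁻²·A⁻².
Combining: Gy·Bq·A²·Ω⁻¹·H = (m²·s⁻²) · s⁻¹ · A² · (kg⁻¹·m⁻²·s³·A²) · (kg·m²·s⁻²·A⁻²) = m²·s⁻²·A².
The exponent of A is 2.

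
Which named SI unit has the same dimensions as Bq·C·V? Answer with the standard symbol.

Bq = 1/s = s⁻¹ (activity is decays per second).
C = A·s = s·A (charge = current × time).
V = W/A (potential = power per current),
    = kg·m²·s⁻³·A⁻¹.
Combining: Bq·C·V = s⁻¹ · (s·A) · (kg·m²·s⁻³·A⁻¹) = kg·m²·s⁻³.
kg·m²·s⁻³ is the base-SI form of the watt.

W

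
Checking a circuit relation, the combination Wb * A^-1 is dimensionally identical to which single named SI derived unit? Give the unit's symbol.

Wb = kg·m²·s⁻²·A⁻¹.
Combining: Wb·A⁻¹ = (kg·m²·s⁻²·A⁻¹) · A⁻¹ = kg·m²·s⁻²·A⁻².
kg·m²·s⁻²·A⁻² is the base-SI form of the henry.

H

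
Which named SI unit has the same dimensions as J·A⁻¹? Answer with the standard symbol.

Wb

J = N·m (work = force × distance),
    = kg·m²·s⁻².
Combining: J·A⁻¹ = (kg·m²·s⁻²) · A⁻¹ = kg·m²·s⁻²·A⁻¹.
kg·m²·s⁻²·A⁻¹ is the base-SI form of the weber.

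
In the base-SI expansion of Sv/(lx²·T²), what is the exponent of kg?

-2

lx = lm/m² (illuminance = luminous flux per area),
    = m⁻²·cd.
So lx⁻² = m⁴·cd⁻².
Sv = J/kg (equivalent dose = energy per mass),
    = m²·s⁻².
T = Wb/m² (flux density = flux per area),
    = kg·s⁻²·A⁻¹.
So T⁻² = kg⁻²·s⁴·A².
Combining: lx⁻²·Sv·T⁻² = (m⁴·cd⁻²) · (m²·s⁻²) · (kg⁻²·s⁴·A²) = kg⁻²·m⁶·s²·A²·cd⁻².
The exponent of kg is -2.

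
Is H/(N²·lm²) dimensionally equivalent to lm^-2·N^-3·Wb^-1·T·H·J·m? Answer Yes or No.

Left side:
  H = Wb/A (inductance = flux per current),
      = kg·m²·s⁻²·A⁻².
  N = kg·m/s² = kg·m·s⁻² (force = mass × acceleration).
  So N⁻² = kg⁻²·m⁻²·s⁴.
  lm = cd·sr = cd (luminous flux; sr is dimensionless).
  So lm⁻² = cd⁻².
  Combining: H·N⁻²·lm⁻² = (kg·m²·s⁻²·A⁻²) · (kg⁻²·m⁻²·s⁴) · cd⁻² = kg⁻¹·s²·A⁻²·cd⁻².
Right side:
  lm = cd.
  So lm⁻² = cd⁻².
  N = kg·m·s⁻².
  So N⁻³ = kg⁻³·m⁻³·s⁶.
  Wb = kg·m²·s⁻²·A⁻¹.
  So Wb⁻¹ = kg⁻¹·m⁻²·s²·A.
  T = kg·s⁻²·A⁻¹.
  H = kg·m²·s⁻²·A⁻².
  J = kg·m²·s⁻².
  Combining: lm⁻²·N⁻³·Wb⁻¹·T·H·J·m = cd⁻² · (kg⁻³·m⁻³·s⁶) · (kg⁻¹·m⁻²·s²·A) · (kg·s⁻²·A⁻¹) · (kg·m²·s⁻²·A⁻²) · (kg·m²·s⁻²) · m = kg⁻¹·s²·A⁻²·cd⁻².
Both reduce to kg⁻¹·s²·A⁻²·cd⁻².

Yes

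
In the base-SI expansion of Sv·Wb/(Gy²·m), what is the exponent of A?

-1

Gy = J/kg (absorbed dose = energy per mass),
    = m²·s⁻².
So Gy⁻² = m⁻⁴·s⁴.
Sv = J/kg (equivalent dose = energy per mass),
    = m²·s⁻².
Wb = V·s (flux: a volt is a weber per second),
    = kg·m²·s⁻²·A⁻¹.
Combining: Gy⁻²·Sv·m⁻¹·Wb = (m⁻⁴·s⁴) · (m²·s⁻²) · m⁻¹ · (kg·m²·s⁻²·A⁻¹) = kg·m⁻¹·A⁻¹.
The exponent of A is -1.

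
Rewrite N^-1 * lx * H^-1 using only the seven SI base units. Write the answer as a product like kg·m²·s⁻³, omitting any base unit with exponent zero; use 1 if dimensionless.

kg⁻²·m⁻⁵·s⁴·A²·cd

N = kg·m·s⁻².
So N⁻¹ = kg⁻¹·m⁻¹·s².
lx = m⁻²·cd.
H = kg·m²·s⁻²·A⁻².
So H⁻¹ = kg⁻¹·m⁻²·s²·A².
Combining: N⁻¹·lx·H⁻¹ = (kg⁻¹·m⁻¹·s²) · (m⁻²·cd) · (kg⁻¹·m⁻²·s²·A²) = kg⁻²·m⁻⁵·s⁴·A²·cd.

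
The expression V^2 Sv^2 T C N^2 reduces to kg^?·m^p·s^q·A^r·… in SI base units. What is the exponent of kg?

5

V = kg·m²·s⁻³·A⁻¹.
So V² = kg²·m⁴·s⁻⁶·A⁻².
Sv = m²·s⁻².
So Sv² = m⁴·s⁻⁴.
T = kg·s⁻²·A⁻¹.
C = s·A.
N = kg·m·s⁻².
So N² = kg²·m²·s⁻⁴.
Combining: V²·Sv²·T·C·N² = (kg²·m⁴·s⁻⁶·A⁻²) · (m⁴·s⁻⁴) · (kg·s⁻²·A⁻¹) · (s·A) · (kg²·m²·s⁻⁴) = kg⁵·m¹⁰·s⁻¹⁵·A⁻².
The exponent of kg is 5.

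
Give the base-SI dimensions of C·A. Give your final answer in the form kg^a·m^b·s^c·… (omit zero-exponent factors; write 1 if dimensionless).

C = A·s = s·A (charge = current × time).
Combining: C·A = (s·A) · A = s·A².

s·A²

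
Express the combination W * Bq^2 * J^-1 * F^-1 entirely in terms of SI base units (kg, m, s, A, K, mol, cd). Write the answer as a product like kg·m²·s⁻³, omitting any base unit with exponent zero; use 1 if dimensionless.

W = J/s (power = energy per time),
    = kg·m²·s⁻³.
Bq = 1/s = s⁻¹ (activity is decays per second).
So Bq² = s⁻².
J = N·m (work = force × distance),
    = kg·m²·s⁻².
So J⁻¹ = kg⁻¹·m⁻²·s².
F = C/V (capacitance = charge per voltage),
    = A·s/(kg·m²·s⁻³·A⁻¹) (substituting C and V),
    = kg⁻¹·m⁻²·s⁴·A².
So F⁻¹ = kg·m²·s⁻⁴·A⁻².
Combining: W·Bq²·J⁻¹·F⁻¹ = (kg·m²·s⁻³) · s⁻² · (kg⁻¹·m⁻²·s²) · (kg·m²·s⁻⁴·A⁻²) = kg·m²·s⁻⁷·A⁻².

kg·m²·s⁻⁷·A⁻²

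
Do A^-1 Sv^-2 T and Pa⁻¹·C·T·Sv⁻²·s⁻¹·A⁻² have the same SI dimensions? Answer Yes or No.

No

Left side:
  Sv = J/kg (equivalent dose = energy per mass),
      = m²·s⁻².
  So Sv⁻² = m⁻⁴·s⁴.
  T = Wb/m² (flux density = flux per area),
      = kg·s⁻²·A⁻¹.
  Combining: A⁻¹·Sv⁻²·T = A⁻¹ · (m⁻⁴·s⁴) · (kg·s⁻²·A⁻¹) = kg·m⁻⁴·s²·A⁻².
Right side:
  Pa = N/m² (pressure = force per area),
      = kg·m⁻¹·s⁻².
  So Pa⁻¹ = kg⁻¹·m·s².
  C = A·s = s·A (charge = current × time).
  T = Wb/m² (flux density = flux per area),
      = kg·s⁻²·A⁻¹.
  Sv = J/kg (equivalent dose = energy per mass),
      = m²·s⁻².
  So Sv⁻² = m⁻⁴·s⁴.
  Combining: Pa⁻¹·C·T·Sv⁻²·s⁻¹·A⁻² = (kg⁻¹·m·s²) · (s·A) · (kg·s⁻²·A⁻¹) · (m⁻⁴·s⁴) · s⁻¹ · A⁻² = m⁻³·s⁴·A⁻².
Left is kg·m⁻⁴·s²·A⁻²; right is m⁻³·s⁴·A⁻² — different.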